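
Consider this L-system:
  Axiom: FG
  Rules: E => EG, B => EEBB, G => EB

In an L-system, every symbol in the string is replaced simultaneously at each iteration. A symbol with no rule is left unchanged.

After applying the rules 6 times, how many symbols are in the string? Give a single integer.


Answer: 289

Derivation:
Step 0: length = 2
Step 1: length = 3
Step 2: length = 7
Step 3: length = 17
Step 4: length = 43
Step 5: length = 111
Step 6: length = 289


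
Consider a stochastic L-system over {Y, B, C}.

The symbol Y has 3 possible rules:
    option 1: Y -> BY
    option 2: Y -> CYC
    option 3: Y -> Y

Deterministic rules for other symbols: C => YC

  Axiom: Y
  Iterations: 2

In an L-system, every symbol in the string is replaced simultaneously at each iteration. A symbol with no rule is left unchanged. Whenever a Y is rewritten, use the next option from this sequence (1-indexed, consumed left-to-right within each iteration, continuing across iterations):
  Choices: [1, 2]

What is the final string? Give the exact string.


Step 0: Y
Step 1: BY  (used choices [1])
Step 2: BCYC  (used choices [2])

Answer: BCYC


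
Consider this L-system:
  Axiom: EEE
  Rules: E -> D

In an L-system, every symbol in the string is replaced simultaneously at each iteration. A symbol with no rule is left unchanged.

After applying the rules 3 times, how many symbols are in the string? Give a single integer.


Answer: 3

Derivation:
Step 0: length = 3
Step 1: length = 3
Step 2: length = 3
Step 3: length = 3


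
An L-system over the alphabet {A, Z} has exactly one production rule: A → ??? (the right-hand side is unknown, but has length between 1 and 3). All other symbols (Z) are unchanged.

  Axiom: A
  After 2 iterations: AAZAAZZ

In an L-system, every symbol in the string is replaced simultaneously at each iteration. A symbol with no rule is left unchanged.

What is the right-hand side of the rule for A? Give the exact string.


Trying A → AAZ:
  Step 0: A
  Step 1: AAZ
  Step 2: AAZAAZZ
Matches the given result.

Answer: AAZ


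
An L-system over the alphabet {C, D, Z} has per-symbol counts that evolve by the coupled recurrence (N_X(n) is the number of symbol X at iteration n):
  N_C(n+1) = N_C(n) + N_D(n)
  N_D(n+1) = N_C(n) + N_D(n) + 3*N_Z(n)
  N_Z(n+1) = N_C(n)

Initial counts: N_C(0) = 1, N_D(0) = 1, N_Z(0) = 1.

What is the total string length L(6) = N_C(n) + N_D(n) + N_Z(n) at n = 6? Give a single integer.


Step 0: N_C=1, N_D=1, N_Z=1, L=3
Step 1: N_C=2, N_D=5, N_Z=1, L=8
Step 2: N_C=7, N_D=10, N_Z=2, L=19
Step 3: N_C=17, N_D=23, N_Z=7, L=47
Step 4: N_C=40, N_D=61, N_Z=17, L=118
Step 5: N_C=101, N_D=152, N_Z=40, L=293
Step 6: N_C=253, N_D=373, N_Z=101, L=727

Answer: 727


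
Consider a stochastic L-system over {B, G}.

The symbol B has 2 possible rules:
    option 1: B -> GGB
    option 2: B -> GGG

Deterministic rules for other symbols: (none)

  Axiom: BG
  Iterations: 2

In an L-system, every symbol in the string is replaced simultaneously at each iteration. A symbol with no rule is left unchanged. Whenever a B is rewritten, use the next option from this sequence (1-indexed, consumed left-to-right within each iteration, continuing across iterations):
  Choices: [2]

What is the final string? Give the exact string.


Answer: GGGG

Derivation:
Step 0: BG
Step 1: GGGG  (used choices [2])
Step 2: GGGG  (used choices [])


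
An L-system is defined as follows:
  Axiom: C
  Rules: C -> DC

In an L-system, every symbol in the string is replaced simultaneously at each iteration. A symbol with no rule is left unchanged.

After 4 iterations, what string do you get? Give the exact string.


Answer: DDDDC

Derivation:
Step 0: C
Step 1: DC
Step 2: DDC
Step 3: DDDC
Step 4: DDDDC


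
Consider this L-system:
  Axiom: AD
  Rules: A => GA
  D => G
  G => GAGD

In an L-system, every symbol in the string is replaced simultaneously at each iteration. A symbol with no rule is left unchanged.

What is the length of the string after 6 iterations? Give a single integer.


Answer: 671

Derivation:
Step 0: length = 2
Step 1: length = 3
Step 2: length = 10
Step 3: length = 28
Step 4: length = 81
Step 5: length = 233
Step 6: length = 671


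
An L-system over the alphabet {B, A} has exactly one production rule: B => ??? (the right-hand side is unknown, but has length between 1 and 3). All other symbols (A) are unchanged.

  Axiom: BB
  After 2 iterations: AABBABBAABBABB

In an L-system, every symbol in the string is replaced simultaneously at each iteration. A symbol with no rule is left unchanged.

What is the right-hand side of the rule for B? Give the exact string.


Trying B => ABB:
  Step 0: BB
  Step 1: ABBABB
  Step 2: AABBABBAABBABB
Matches the given result.

Answer: ABB


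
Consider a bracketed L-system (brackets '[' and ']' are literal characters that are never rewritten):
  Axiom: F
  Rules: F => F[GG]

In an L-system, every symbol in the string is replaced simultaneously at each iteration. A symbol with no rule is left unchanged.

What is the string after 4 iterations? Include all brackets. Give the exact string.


Step 0: F
Step 1: F[GG]
Step 2: F[GG][GG]
Step 3: F[GG][GG][GG]
Step 4: F[GG][GG][GG][GG]

Answer: F[GG][GG][GG][GG]


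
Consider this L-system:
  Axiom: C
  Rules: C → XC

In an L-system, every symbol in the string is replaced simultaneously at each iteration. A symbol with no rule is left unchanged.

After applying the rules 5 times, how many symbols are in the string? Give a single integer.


Step 0: length = 1
Step 1: length = 2
Step 2: length = 3
Step 3: length = 4
Step 4: length = 5
Step 5: length = 6

Answer: 6


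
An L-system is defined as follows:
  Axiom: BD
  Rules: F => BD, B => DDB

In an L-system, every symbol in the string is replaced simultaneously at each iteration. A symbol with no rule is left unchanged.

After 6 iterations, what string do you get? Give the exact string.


Answer: DDDDDDDDDDDDBD

Derivation:
Step 0: BD
Step 1: DDBD
Step 2: DDDDBD
Step 3: DDDDDDBD
Step 4: DDDDDDDDBD
Step 5: DDDDDDDDDDBD
Step 6: DDDDDDDDDDDDBD


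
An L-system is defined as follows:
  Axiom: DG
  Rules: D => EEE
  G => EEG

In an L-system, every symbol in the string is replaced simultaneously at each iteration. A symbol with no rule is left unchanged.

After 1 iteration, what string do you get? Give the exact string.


Step 0: DG
Step 1: EEEEEG

Answer: EEEEEG


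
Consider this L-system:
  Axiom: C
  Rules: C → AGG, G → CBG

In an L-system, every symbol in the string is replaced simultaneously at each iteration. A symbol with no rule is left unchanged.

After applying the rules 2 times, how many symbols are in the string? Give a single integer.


Answer: 7

Derivation:
Step 0: length = 1
Step 1: length = 3
Step 2: length = 7


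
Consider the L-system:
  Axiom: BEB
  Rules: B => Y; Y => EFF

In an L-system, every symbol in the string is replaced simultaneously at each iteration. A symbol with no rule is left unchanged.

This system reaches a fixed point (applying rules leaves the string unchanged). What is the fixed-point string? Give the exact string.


Step 0: BEB
Step 1: YEY
Step 2: EFFEEFF
Step 3: EFFEEFF  (unchanged — fixed point at step 2)

Answer: EFFEEFF


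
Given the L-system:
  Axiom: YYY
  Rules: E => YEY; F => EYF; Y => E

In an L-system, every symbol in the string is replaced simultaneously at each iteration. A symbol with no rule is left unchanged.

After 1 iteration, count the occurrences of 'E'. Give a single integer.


Step 0: YYY  (0 'E')
Step 1: EEE  (3 'E')

Answer: 3


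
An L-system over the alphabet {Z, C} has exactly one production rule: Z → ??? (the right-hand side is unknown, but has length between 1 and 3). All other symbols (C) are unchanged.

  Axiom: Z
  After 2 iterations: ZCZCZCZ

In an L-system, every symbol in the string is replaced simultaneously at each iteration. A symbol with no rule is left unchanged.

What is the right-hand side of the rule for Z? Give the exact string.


Trying Z → ZCZ:
  Step 0: Z
  Step 1: ZCZ
  Step 2: ZCZCZCZ
Matches the given result.

Answer: ZCZ


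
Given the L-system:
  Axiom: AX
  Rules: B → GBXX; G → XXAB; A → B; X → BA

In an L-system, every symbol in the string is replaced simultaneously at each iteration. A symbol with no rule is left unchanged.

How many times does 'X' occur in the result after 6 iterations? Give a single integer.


Step 0: AX  (1 'X')
Step 1: BBA  (0 'X')
Step 2: GBXXGBXXB  (4 'X')
Step 3: XXABGBXXBABAXXABGBXXBABAGBXX  (10 'X')
Step 4: BABABGBXXXXABGBXXBABAGBXXBGBXXBBABABGBXXXXABGBXXBABAGBXXBGBXXBXXABGBXXBABA  (24 'X')
Step 5: GBXXBGBXXBGBXXXXABGBXXBABABABABGBXXXXABGBXXBABAGBXXBGBXXBXXABGBXXBABAGBXXXXABGBXXBABAGBXXGBXXBGBXXBGBXXXXABGBXXBABABABABGBXXXXABGBXXBABAGBXXBGBXXBXXABGBXXBABAGBXXXXABGBXXBABAGBXXBABABGBXXXXABGBXXBABAGBXXBGBXXB  (74 'X')
Step 6: XXABGBXXBABAGBXXXXABGBXXBABAGBXXXXABGBXXBABABABABGBXXXXABGBXXBABAGBXXBGBXXBGBXXBGBXXBGBXXXXABGBXXBABABABABGBXXXXABGBXXBABAGBXXBGBXXBXXABGBXXBABAGBXXXXABGBXXBABAGBXXBABABGBXXXXABGBXXBABAGBXXBGBXXBXXABGBXXBABABABABGBXXXXABGBXXBABAGBXXBGBXXBXXABGBXXBABAXXABGBXXBABAGBXXXXABGBXXBABAGBXXXXABGBXXBABABABABGBXXXXABGBXXBABAGBXXBGBXXBGBXXBGBXXBGBXXXXABGBXXBABABABABGBXXXXABGBXXBABAGBXXBGBXXBXXABGBXXBABAGBXXXXABGBXXBABAGBXXBABABGBXXXXABGBXXBABAGBXXBGBXXBXXABGBXXBABABABABGBXXXXABGBXXBABAGBXXBGBXXBXXABGBXXBABAGBXXBGBXXBGBXXXXABGBXXBABABABABGBXXXXABGBXXBABAGBXXBGBXXBXXABGBXXBABAGBXXXXABGBXXBABAGBXX  (204 'X')

Answer: 204


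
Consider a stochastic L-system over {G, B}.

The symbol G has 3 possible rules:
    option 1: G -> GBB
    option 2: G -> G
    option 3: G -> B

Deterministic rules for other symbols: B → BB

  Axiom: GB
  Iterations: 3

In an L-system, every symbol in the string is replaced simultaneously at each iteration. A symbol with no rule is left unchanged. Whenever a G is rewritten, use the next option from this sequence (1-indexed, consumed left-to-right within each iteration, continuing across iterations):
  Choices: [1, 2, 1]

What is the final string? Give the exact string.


Step 0: GB
Step 1: GBBBB  (used choices [1])
Step 2: GBBBBBBBB  (used choices [2])
Step 3: GBBBBBBBBBBBBBBBBBB  (used choices [1])

Answer: GBBBBBBBBBBBBBBBBBB


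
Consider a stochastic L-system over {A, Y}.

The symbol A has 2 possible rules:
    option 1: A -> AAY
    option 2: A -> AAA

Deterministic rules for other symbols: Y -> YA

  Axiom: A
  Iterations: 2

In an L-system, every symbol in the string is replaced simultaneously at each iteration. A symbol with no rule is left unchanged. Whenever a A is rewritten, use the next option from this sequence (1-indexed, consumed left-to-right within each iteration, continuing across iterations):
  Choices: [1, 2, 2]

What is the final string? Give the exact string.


Step 0: A
Step 1: AAY  (used choices [1])
Step 2: AAAAAAYA  (used choices [2, 2])

Answer: AAAAAAYA


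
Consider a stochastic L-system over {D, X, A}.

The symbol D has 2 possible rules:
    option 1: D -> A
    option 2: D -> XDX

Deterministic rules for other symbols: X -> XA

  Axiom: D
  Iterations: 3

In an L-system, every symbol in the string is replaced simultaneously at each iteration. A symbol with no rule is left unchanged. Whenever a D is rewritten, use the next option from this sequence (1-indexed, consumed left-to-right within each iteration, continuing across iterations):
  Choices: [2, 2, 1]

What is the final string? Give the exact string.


Step 0: D
Step 1: XDX  (used choices [2])
Step 2: XAXDXXA  (used choices [2])
Step 3: XAAXAAXAXAA  (used choices [1])

Answer: XAAXAAXAXAA


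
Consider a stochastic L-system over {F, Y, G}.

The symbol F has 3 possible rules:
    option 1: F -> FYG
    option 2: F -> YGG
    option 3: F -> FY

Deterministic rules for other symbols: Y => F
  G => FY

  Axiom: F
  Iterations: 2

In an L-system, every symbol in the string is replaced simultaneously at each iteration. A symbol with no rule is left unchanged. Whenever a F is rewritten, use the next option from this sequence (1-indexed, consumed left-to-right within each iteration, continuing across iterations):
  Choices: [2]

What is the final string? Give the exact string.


Answer: FFYFY

Derivation:
Step 0: F
Step 1: YGG  (used choices [2])
Step 2: FFYFY  (used choices [])


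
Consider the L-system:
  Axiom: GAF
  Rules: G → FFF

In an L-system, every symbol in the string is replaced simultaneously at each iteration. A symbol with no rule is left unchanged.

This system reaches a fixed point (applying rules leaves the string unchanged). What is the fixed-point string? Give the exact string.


Step 0: GAF
Step 1: FFFAF
Step 2: FFFAF  (unchanged — fixed point at step 1)

Answer: FFFAF


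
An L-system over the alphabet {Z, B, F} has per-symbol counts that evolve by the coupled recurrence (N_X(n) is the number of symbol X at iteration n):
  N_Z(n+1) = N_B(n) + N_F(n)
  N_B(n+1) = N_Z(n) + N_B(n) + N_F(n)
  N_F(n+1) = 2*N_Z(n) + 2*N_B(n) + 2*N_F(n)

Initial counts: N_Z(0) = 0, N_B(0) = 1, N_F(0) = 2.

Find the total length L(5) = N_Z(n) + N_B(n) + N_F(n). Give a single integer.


Answer: 2457

Derivation:
Step 0: N_Z=0, N_B=1, N_F=2, L=3
Step 1: N_Z=3, N_B=3, N_F=6, L=12
Step 2: N_Z=9, N_B=12, N_F=24, L=45
Step 3: N_Z=36, N_B=45, N_F=90, L=171
Step 4: N_Z=135, N_B=171, N_F=342, L=648
Step 5: N_Z=513, N_B=648, N_F=1296, L=2457


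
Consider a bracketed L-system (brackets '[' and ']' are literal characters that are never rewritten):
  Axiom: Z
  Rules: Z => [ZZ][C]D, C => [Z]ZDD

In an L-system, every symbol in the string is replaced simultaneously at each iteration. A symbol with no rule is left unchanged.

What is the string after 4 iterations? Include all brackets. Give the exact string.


Answer: [[[[ZZ][C]D[ZZ][C]D][[Z]ZDD]D[[ZZ][C]D[ZZ][C]D][[Z]ZDD]D][[[ZZ][C]D][ZZ][C]DDD]D[[[ZZ][C]D[ZZ][C]D][[Z]ZDD]D[[ZZ][C]D[ZZ][C]D][[Z]ZDD]D][[[ZZ][C]D][ZZ][C]DDD]D][[[[ZZ][C]D[ZZ][C]D][[Z]ZDD]D][[ZZ][C]D[ZZ][C]D][[Z]ZDD]DDD]D

Derivation:
Step 0: Z
Step 1: [ZZ][C]D
Step 2: [[ZZ][C]D[ZZ][C]D][[Z]ZDD]D
Step 3: [[[ZZ][C]D[ZZ][C]D][[Z]ZDD]D[[ZZ][C]D[ZZ][C]D][[Z]ZDD]D][[[ZZ][C]D][ZZ][C]DDD]D
Step 4: [[[[ZZ][C]D[ZZ][C]D][[Z]ZDD]D[[ZZ][C]D[ZZ][C]D][[Z]ZDD]D][[[ZZ][C]D][ZZ][C]DDD]D[[[ZZ][C]D[ZZ][C]D][[Z]ZDD]D[[ZZ][C]D[ZZ][C]D][[Z]ZDD]D][[[ZZ][C]D][ZZ][C]DDD]D][[[[ZZ][C]D[ZZ][C]D][[Z]ZDD]D][[ZZ][C]D[ZZ][C]D][[Z]ZDD]DDD]D


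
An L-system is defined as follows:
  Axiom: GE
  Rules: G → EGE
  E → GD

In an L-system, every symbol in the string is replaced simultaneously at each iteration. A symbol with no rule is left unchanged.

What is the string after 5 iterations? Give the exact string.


Step 0: GE
Step 1: EGEGD
Step 2: GDEGEGDEGED
Step 3: EGEDGDEGEGDEGEDGDEGEGDD
Step 4: GDEGEGDDEGEDGDEGEGDEGEDGDEGEGDDEGEDGDEGEGDEGEDD
Step 5: EGEDGDEGEGDEGEDDGDEGEGDDEGEDGDEGEGDEGEDGDEGEGDDEGEDGDEGEGDEGEDDGDEGEGDDEGEDGDEGEGDEGEDGDEGEGDDD

Answer: EGEDGDEGEGDEGEDDGDEGEGDDEGEDGDEGEGDEGEDGDEGEGDDEGEDGDEGEGDEGEDDGDEGEGDDEGEDGDEGEGDEGEDGDEGEGDDD


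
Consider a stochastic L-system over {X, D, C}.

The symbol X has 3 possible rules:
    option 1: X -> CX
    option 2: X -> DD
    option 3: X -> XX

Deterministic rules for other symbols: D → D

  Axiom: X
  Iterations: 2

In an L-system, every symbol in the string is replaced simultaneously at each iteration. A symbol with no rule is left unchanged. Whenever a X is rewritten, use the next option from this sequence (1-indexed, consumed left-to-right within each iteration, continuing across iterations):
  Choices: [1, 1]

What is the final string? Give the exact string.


Step 0: X
Step 1: CX  (used choices [1])
Step 2: CCX  (used choices [1])

Answer: CCX


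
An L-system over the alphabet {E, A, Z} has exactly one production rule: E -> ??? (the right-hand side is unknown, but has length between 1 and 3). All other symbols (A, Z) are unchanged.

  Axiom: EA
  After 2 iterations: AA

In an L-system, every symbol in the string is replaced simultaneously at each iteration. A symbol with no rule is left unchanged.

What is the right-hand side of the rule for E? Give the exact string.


Answer: A

Derivation:
Trying E -> A:
  Step 0: EA
  Step 1: AA
  Step 2: AA
Matches the given result.


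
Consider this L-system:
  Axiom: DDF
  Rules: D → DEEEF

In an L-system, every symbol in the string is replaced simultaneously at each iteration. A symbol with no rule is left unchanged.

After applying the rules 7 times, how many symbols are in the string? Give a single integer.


Step 0: length = 3
Step 1: length = 11
Step 2: length = 19
Step 3: length = 27
Step 4: length = 35
Step 5: length = 43
Step 6: length = 51
Step 7: length = 59

Answer: 59


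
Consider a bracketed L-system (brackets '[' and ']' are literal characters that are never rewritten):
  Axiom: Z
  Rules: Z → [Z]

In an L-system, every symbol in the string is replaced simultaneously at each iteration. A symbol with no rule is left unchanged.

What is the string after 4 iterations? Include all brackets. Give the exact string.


Step 0: Z
Step 1: [Z]
Step 2: [[Z]]
Step 3: [[[Z]]]
Step 4: [[[[Z]]]]

Answer: [[[[Z]]]]


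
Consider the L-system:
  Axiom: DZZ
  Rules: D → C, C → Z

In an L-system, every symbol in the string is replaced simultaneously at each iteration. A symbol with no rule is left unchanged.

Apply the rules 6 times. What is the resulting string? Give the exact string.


Step 0: DZZ
Step 1: CZZ
Step 2: ZZZ
Step 3: ZZZ
Step 4: ZZZ
Step 5: ZZZ
Step 6: ZZZ

Answer: ZZZ


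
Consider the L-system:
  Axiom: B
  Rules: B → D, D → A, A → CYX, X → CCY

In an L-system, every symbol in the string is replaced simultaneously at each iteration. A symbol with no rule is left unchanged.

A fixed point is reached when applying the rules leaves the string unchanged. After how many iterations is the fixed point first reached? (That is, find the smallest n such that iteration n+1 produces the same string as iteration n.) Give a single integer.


Answer: 4

Derivation:
Step 0: B
Step 1: D
Step 2: A
Step 3: CYX
Step 4: CYCCY
Step 5: CYCCY  (unchanged — fixed point at step 4)


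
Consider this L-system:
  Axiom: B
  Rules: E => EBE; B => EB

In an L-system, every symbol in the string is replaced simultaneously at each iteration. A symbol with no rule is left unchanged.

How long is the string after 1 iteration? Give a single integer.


Answer: 2

Derivation:
Step 0: length = 1
Step 1: length = 2


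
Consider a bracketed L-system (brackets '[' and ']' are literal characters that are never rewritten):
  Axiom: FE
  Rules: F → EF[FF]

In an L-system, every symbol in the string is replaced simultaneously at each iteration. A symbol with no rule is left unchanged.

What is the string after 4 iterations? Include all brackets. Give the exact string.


Answer: EEEEF[FF][EF[FF]EF[FF]][EEF[FF][EF[FF]EF[FF]]EEF[FF][EF[FF]EF[FF]]][EEEF[FF][EF[FF]EF[FF]][EEF[FF][EF[FF]EF[FF]]EEF[FF][EF[FF]EF[FF]]]EEEF[FF][EF[FF]EF[FF]][EEF[FF][EF[FF]EF[FF]]EEF[FF][EF[FF]EF[FF]]]]E

Derivation:
Step 0: FE
Step 1: EF[FF]E
Step 2: EEF[FF][EF[FF]EF[FF]]E
Step 3: EEEF[FF][EF[FF]EF[FF]][EEF[FF][EF[FF]EF[FF]]EEF[FF][EF[FF]EF[FF]]]E
Step 4: EEEEF[FF][EF[FF]EF[FF]][EEF[FF][EF[FF]EF[FF]]EEF[FF][EF[FF]EF[FF]]][EEEF[FF][EF[FF]EF[FF]][EEF[FF][EF[FF]EF[FF]]EEF[FF][EF[FF]EF[FF]]]EEEF[FF][EF[FF]EF[FF]][EEF[FF][EF[FF]EF[FF]]EEF[FF][EF[FF]EF[FF]]]]E


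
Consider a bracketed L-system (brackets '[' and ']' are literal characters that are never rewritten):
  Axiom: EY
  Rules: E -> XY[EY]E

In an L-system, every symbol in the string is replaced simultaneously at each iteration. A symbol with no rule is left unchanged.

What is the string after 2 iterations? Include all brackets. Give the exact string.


Answer: XY[XY[EY]EY]XY[EY]EY

Derivation:
Step 0: EY
Step 1: XY[EY]EY
Step 2: XY[XY[EY]EY]XY[EY]EY


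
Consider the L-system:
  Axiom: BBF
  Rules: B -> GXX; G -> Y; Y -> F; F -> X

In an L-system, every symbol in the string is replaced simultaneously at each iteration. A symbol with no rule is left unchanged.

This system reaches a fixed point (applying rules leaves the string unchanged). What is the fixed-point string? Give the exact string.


Answer: XXXXXXX

Derivation:
Step 0: BBF
Step 1: GXXGXXX
Step 2: YXXYXXX
Step 3: FXXFXXX
Step 4: XXXXXXX
Step 5: XXXXXXX  (unchanged — fixed point at step 4)


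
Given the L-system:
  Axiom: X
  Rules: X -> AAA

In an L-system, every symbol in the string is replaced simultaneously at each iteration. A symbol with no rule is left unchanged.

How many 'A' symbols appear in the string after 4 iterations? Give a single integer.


Step 0: X  (0 'A')
Step 1: AAA  (3 'A')
Step 2: AAA  (3 'A')
Step 3: AAA  (3 'A')
Step 4: AAA  (3 'A')

Answer: 3


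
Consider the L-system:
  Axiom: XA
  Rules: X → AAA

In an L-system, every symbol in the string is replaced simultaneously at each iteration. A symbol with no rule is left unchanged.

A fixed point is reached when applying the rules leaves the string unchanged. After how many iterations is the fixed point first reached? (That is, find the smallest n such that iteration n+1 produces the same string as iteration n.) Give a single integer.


Answer: 1

Derivation:
Step 0: XA
Step 1: AAAA
Step 2: AAAA  (unchanged — fixed point at step 1)


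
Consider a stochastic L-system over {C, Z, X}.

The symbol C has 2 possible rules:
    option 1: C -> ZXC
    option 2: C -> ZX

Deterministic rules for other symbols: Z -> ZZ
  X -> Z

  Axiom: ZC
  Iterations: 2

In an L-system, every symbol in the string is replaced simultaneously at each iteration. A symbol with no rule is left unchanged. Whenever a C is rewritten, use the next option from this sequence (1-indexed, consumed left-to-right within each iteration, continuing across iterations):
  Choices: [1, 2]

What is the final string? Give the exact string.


Step 0: ZC
Step 1: ZZZXC  (used choices [1])
Step 2: ZZZZZZZZX  (used choices [2])

Answer: ZZZZZZZZX


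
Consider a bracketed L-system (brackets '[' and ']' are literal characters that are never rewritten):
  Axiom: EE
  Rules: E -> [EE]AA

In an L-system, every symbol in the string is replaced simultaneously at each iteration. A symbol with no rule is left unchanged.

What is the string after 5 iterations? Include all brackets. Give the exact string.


Answer: [[[[[EE]AA[EE]AA]AA[[EE]AA[EE]AA]AA]AA[[[EE]AA[EE]AA]AA[[EE]AA[EE]AA]AA]AA]AA[[[[EE]AA[EE]AA]AA[[EE]AA[EE]AA]AA]AA[[[EE]AA[EE]AA]AA[[EE]AA[EE]AA]AA]AA]AA]AA[[[[[EE]AA[EE]AA]AA[[EE]AA[EE]AA]AA]AA[[[EE]AA[EE]AA]AA[[EE]AA[EE]AA]AA]AA]AA[[[[EE]AA[EE]AA]AA[[EE]AA[EE]AA]AA]AA[[[EE]AA[EE]AA]AA[[EE]AA[EE]AA]AA]AA]AA]AA

Derivation:
Step 0: EE
Step 1: [EE]AA[EE]AA
Step 2: [[EE]AA[EE]AA]AA[[EE]AA[EE]AA]AA
Step 3: [[[EE]AA[EE]AA]AA[[EE]AA[EE]AA]AA]AA[[[EE]AA[EE]AA]AA[[EE]AA[EE]AA]AA]AA
Step 4: [[[[EE]AA[EE]AA]AA[[EE]AA[EE]AA]AA]AA[[[EE]AA[EE]AA]AA[[EE]AA[EE]AA]AA]AA]AA[[[[EE]AA[EE]AA]AA[[EE]AA[EE]AA]AA]AA[[[EE]AA[EE]AA]AA[[EE]AA[EE]AA]AA]AA]AA
Step 5: [[[[[EE]AA[EE]AA]AA[[EE]AA[EE]AA]AA]AA[[[EE]AA[EE]AA]AA[[EE]AA[EE]AA]AA]AA]AA[[[[EE]AA[EE]AA]AA[[EE]AA[EE]AA]AA]AA[[[EE]AA[EE]AA]AA[[EE]AA[EE]AA]AA]AA]AA]AA[[[[[EE]AA[EE]AA]AA[[EE]AA[EE]AA]AA]AA[[[EE]AA[EE]AA]AA[[EE]AA[EE]AA]AA]AA]AA[[[[EE]AA[EE]AA]AA[[EE]AA[EE]AA]AA]AA[[[EE]AA[EE]AA]AA[[EE]AA[EE]AA]AA]AA]AA]AA


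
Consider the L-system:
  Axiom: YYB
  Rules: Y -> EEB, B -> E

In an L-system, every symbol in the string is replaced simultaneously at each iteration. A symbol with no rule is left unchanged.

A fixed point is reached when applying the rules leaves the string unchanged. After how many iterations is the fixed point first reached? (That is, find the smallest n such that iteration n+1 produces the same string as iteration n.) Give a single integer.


Step 0: YYB
Step 1: EEBEEBE
Step 2: EEEEEEE
Step 3: EEEEEEE  (unchanged — fixed point at step 2)

Answer: 2


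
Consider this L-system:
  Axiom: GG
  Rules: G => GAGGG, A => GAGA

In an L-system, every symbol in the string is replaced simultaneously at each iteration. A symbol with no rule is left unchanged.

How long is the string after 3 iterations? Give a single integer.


Step 0: length = 2
Step 1: length = 10
Step 2: length = 48
Step 3: length = 228

Answer: 228


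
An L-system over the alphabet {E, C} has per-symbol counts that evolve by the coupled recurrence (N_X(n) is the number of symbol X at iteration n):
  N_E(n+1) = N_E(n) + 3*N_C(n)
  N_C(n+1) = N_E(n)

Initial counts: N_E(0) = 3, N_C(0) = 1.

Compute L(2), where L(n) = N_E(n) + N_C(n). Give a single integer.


Answer: 21

Derivation:
Step 0: N_E=3, N_C=1, L=4
Step 1: N_E=6, N_C=3, L=9
Step 2: N_E=15, N_C=6, L=21


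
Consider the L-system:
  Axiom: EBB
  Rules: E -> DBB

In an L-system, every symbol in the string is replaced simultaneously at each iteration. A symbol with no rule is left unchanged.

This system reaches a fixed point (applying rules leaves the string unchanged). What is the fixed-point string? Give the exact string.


Step 0: EBB
Step 1: DBBBB
Step 2: DBBBB  (unchanged — fixed point at step 1)

Answer: DBBBB


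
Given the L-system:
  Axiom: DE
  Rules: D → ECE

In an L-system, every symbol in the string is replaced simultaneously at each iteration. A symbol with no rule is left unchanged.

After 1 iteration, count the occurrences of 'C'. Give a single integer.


Step 0: DE  (0 'C')
Step 1: ECEE  (1 'C')

Answer: 1


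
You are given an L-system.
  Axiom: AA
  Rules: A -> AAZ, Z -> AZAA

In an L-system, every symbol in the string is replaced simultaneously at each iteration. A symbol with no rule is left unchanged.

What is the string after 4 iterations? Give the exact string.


Answer: AAZAAZAZAAAAZAAZAZAAAAZAZAAAAZAAZAAZAAZAZAAAAZAAZAZAAAAZAZAAAAZAAZAAZAAZAZAAAAZAZAAAAZAAZAAZAAZAZAAAAZAAZAZAAAAZAAZAZAAAAZAAZAZAAAAZAZAAAAZAAZAAZAAZAZAAAAZAAZAZAAAAZAZAAAAZAAZAAZAAZAZAAAAZAZAAAAZAAZAAZAAZAZAAAAZAAZAZAA

Derivation:
Step 0: AA
Step 1: AAZAAZ
Step 2: AAZAAZAZAAAAZAAZAZAA
Step 3: AAZAAZAZAAAAZAAZAZAAAAZAZAAAAZAAZAAZAAZAZAAAAZAAZAZAAAAZAZAAAAZAAZ
Step 4: AAZAAZAZAAAAZAAZAZAAAAZAZAAAAZAAZAAZAAZAZAAAAZAAZAZAAAAZAZAAAAZAAZAAZAAZAZAAAAZAZAAAAZAAZAAZAAZAZAAAAZAAZAZAAAAZAAZAZAAAAZAAZAZAAAAZAZAAAAZAAZAAZAAZAZAAAAZAAZAZAAAAZAZAAAAZAAZAAZAAZAZAAAAZAZAAAAZAAZAAZAAZAZAAAAZAAZAZAA


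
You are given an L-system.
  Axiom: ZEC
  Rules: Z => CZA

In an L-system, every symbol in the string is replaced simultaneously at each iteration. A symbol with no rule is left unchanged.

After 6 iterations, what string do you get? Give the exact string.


Step 0: ZEC
Step 1: CZAEC
Step 2: CCZAAEC
Step 3: CCCZAAAEC
Step 4: CCCCZAAAAEC
Step 5: CCCCCZAAAAAEC
Step 6: CCCCCCZAAAAAAEC

Answer: CCCCCCZAAAAAAEC


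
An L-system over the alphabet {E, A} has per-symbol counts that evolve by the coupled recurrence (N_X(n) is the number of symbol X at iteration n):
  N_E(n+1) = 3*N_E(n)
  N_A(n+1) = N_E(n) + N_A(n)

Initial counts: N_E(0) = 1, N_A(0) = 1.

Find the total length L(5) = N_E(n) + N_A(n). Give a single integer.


Answer: 365

Derivation:
Step 0: N_E=1, N_A=1, L=2
Step 1: N_E=3, N_A=2, L=5
Step 2: N_E=9, N_A=5, L=14
Step 3: N_E=27, N_A=14, L=41
Step 4: N_E=81, N_A=41, L=122
Step 5: N_E=243, N_A=122, L=365


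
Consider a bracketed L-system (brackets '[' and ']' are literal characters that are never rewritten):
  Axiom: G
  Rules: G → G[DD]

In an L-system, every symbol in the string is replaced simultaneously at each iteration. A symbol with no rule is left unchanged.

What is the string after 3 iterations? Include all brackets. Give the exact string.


Answer: G[DD][DD][DD]

Derivation:
Step 0: G
Step 1: G[DD]
Step 2: G[DD][DD]
Step 3: G[DD][DD][DD]


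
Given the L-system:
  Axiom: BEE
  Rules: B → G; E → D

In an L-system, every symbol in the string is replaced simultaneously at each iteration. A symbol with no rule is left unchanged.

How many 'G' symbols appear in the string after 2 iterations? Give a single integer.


Step 0: BEE  (0 'G')
Step 1: GDD  (1 'G')
Step 2: GDD  (1 'G')

Answer: 1


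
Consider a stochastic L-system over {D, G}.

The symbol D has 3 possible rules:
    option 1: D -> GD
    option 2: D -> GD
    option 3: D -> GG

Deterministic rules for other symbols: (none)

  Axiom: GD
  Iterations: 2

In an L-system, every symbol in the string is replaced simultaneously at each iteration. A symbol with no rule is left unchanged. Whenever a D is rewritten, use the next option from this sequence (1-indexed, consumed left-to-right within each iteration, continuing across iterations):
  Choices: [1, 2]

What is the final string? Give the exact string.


Step 0: GD
Step 1: GGD  (used choices [1])
Step 2: GGGD  (used choices [2])

Answer: GGGD


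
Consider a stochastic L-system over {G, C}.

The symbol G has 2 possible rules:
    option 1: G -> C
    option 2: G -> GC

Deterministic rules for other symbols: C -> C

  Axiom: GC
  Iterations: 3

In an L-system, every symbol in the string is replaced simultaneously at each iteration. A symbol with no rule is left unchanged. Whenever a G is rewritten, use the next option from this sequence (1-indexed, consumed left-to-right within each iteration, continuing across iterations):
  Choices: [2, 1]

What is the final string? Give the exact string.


Answer: CCC

Derivation:
Step 0: GC
Step 1: GCC  (used choices [2])
Step 2: CCC  (used choices [1])
Step 3: CCC  (used choices [])


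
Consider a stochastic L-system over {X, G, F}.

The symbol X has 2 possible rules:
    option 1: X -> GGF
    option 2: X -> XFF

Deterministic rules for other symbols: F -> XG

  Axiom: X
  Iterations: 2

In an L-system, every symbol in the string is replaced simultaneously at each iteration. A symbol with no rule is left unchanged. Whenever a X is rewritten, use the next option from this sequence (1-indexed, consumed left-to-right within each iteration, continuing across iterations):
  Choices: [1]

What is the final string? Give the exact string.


Answer: GGXG

Derivation:
Step 0: X
Step 1: GGF  (used choices [1])
Step 2: GGXG  (used choices [])


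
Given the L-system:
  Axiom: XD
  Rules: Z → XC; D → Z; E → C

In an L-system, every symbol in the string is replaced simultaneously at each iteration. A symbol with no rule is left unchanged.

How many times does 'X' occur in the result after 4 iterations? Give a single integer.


Answer: 2

Derivation:
Step 0: XD  (1 'X')
Step 1: XZ  (1 'X')
Step 2: XXC  (2 'X')
Step 3: XXC  (2 'X')
Step 4: XXC  (2 'X')


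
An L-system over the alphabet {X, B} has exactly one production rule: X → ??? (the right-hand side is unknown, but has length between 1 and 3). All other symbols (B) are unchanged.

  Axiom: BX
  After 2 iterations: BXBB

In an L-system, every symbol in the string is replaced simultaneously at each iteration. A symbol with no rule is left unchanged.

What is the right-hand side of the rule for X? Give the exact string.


Trying X → XB:
  Step 0: BX
  Step 1: BXB
  Step 2: BXBB
Matches the given result.

Answer: XB


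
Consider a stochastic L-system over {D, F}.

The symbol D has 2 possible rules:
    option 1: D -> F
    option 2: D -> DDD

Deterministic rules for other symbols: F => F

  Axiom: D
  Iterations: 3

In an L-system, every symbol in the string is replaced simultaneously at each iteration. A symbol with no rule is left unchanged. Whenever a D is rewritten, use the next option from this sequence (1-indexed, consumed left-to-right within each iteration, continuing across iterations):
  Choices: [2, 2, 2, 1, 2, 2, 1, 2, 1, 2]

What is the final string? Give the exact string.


Answer: DDDDDDFDDDFDDDF

Derivation:
Step 0: D
Step 1: DDD  (used choices [2])
Step 2: DDDDDDF  (used choices [2, 2, 1])
Step 3: DDDDDDFDDDFDDDF  (used choices [2, 2, 1, 2, 1, 2])


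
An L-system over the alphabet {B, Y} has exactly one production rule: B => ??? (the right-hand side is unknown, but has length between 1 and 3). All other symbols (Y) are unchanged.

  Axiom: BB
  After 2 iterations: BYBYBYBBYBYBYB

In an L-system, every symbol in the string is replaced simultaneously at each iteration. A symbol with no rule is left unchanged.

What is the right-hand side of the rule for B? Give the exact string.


Trying B => BYB:
  Step 0: BB
  Step 1: BYBBYB
  Step 2: BYBYBYBBYBYBYB
Matches the given result.

Answer: BYB


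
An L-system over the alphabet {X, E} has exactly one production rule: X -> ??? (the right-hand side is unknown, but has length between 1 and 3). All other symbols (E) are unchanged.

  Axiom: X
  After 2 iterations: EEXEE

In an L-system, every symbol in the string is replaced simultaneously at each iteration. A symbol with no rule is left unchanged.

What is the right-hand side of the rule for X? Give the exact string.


Answer: EXE

Derivation:
Trying X -> EXE:
  Step 0: X
  Step 1: EXE
  Step 2: EEXEE
Matches the given result.


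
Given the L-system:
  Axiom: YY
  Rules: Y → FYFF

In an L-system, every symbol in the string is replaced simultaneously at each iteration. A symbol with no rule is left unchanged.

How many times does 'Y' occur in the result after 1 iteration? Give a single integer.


Answer: 2

Derivation:
Step 0: YY  (2 'Y')
Step 1: FYFFFYFF  (2 'Y')


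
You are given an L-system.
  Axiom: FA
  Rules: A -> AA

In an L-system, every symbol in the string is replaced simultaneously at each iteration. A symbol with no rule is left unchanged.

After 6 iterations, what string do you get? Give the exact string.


Answer: FAAAAAAAAAAAAAAAAAAAAAAAAAAAAAAAAAAAAAAAAAAAAAAAAAAAAAAAAAAAAAAAA

Derivation:
Step 0: FA
Step 1: FAA
Step 2: FAAAA
Step 3: FAAAAAAAA
Step 4: FAAAAAAAAAAAAAAAA
Step 5: FAAAAAAAAAAAAAAAAAAAAAAAAAAAAAAAA
Step 6: FAAAAAAAAAAAAAAAAAAAAAAAAAAAAAAAAAAAAAAAAAAAAAAAAAAAAAAAAAAAAAAAA


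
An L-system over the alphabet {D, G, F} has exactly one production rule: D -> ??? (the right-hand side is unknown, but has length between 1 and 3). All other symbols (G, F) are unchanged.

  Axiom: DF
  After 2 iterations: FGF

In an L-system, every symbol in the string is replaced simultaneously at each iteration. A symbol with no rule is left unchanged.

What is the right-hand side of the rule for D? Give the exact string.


Answer: FG

Derivation:
Trying D -> FG:
  Step 0: DF
  Step 1: FGF
  Step 2: FGF
Matches the given result.


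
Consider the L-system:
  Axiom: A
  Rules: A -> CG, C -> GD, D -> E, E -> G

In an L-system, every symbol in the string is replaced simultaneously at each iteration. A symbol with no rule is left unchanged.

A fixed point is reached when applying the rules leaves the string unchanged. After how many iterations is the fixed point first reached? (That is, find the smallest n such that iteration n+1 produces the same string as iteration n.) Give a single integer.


Step 0: A
Step 1: CG
Step 2: GDG
Step 3: GEG
Step 4: GGG
Step 5: GGG  (unchanged — fixed point at step 4)

Answer: 4


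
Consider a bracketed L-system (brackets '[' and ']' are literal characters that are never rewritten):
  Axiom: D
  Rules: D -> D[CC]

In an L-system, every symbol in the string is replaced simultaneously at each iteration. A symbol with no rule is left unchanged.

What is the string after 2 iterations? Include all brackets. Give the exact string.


Answer: D[CC][CC]

Derivation:
Step 0: D
Step 1: D[CC]
Step 2: D[CC][CC]


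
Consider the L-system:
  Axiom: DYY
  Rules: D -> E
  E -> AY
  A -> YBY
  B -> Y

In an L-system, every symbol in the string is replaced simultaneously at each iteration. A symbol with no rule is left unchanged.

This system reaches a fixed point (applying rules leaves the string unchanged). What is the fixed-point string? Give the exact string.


Step 0: DYY
Step 1: EYY
Step 2: AYYY
Step 3: YBYYYY
Step 4: YYYYYY
Step 5: YYYYYY  (unchanged — fixed point at step 4)

Answer: YYYYYY


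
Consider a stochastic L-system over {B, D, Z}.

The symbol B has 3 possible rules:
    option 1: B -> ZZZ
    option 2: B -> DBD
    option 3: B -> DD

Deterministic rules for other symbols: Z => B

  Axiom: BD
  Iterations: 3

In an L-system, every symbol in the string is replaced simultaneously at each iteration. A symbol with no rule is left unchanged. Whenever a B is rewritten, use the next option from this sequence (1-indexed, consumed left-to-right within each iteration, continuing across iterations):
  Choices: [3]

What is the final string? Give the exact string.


Step 0: BD
Step 1: DDD  (used choices [3])
Step 2: DDD  (used choices [])
Step 3: DDD  (used choices [])

Answer: DDD


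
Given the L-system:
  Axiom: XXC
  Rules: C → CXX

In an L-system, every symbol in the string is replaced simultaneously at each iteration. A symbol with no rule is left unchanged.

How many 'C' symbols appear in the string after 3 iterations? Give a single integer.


Step 0: XXC  (1 'C')
Step 1: XXCXX  (1 'C')
Step 2: XXCXXXX  (1 'C')
Step 3: XXCXXXXXX  (1 'C')

Answer: 1


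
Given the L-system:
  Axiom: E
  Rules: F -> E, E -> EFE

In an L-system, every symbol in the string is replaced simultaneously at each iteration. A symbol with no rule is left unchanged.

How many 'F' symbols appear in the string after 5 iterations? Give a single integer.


Step 0: E  (0 'F')
Step 1: EFE  (1 'F')
Step 2: EFEEEFE  (2 'F')
Step 3: EFEEEFEEFEEFEEEFE  (5 'F')
Step 4: EFEEEFEEFEEFEEEFEEFEEEFEEFEEEFEEFEEFEEEFE  (12 'F')
Step 5: EFEEEFEEFEEFEEEFEEFEEEFEEFEEEFEEFEEFEEEFEEFEEEFEEFEEFEEEFEEFEEEFEEFEEFEEEFEEFEEEFEEFEEEFEEFEEFEEEFE  (29 'F')

Answer: 29


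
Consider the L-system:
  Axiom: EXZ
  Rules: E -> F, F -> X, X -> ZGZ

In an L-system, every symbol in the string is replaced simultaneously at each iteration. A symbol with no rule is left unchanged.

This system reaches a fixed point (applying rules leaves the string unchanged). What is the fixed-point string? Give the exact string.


Answer: ZGZZGZZ

Derivation:
Step 0: EXZ
Step 1: FZGZZ
Step 2: XZGZZ
Step 3: ZGZZGZZ
Step 4: ZGZZGZZ  (unchanged — fixed point at step 3)


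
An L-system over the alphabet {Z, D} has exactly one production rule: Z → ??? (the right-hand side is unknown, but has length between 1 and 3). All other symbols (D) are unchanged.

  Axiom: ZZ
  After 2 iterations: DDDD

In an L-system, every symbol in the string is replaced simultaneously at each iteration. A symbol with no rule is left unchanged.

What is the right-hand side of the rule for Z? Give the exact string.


Answer: DD

Derivation:
Trying Z → DD:
  Step 0: ZZ
  Step 1: DDDD
  Step 2: DDDD
Matches the given result.


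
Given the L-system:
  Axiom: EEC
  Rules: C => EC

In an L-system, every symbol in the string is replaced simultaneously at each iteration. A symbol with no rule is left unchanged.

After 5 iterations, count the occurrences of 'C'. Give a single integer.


Step 0: EEC  (1 'C')
Step 1: EEEC  (1 'C')
Step 2: EEEEC  (1 'C')
Step 3: EEEEEC  (1 'C')
Step 4: EEEEEEC  (1 'C')
Step 5: EEEEEEEC  (1 'C')

Answer: 1


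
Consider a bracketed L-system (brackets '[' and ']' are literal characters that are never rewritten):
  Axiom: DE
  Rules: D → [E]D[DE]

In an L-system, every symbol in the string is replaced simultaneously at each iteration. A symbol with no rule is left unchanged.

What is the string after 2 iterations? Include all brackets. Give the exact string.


Answer: [E][E]D[DE][[E]D[DE]E]E

Derivation:
Step 0: DE
Step 1: [E]D[DE]E
Step 2: [E][E]D[DE][[E]D[DE]E]E


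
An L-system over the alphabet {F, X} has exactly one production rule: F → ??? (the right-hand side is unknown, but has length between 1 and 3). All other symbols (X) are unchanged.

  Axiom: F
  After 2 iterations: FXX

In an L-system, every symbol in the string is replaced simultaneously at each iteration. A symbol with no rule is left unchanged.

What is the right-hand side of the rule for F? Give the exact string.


Trying F → FX:
  Step 0: F
  Step 1: FX
  Step 2: FXX
Matches the given result.

Answer: FX


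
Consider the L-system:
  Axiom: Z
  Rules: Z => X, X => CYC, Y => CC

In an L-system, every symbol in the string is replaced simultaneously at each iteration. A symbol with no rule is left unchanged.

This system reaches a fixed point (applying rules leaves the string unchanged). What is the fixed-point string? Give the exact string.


Step 0: Z
Step 1: X
Step 2: CYC
Step 3: CCCC
Step 4: CCCC  (unchanged — fixed point at step 3)

Answer: CCCC
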